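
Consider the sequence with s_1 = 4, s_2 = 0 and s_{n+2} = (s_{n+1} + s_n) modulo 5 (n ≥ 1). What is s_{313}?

We have s_1 = 4, s_2 = 0, s_3 = 4, s_4 = 4, s_5 = 3, s_6 = 2, s_7 = 0, s_8 = 2, s_9 = 2, s_{10} = 4, s_{11} = 1, s_{12} = 0, s_{13} = 1, s_{14} = 1, s_{15} = 2, s_{16} = 3, s_{17} = 0, s_{18} = 3, s_{19} = 3, s_{20} = 1, s_{21} = 4, s_{22} = 0.
The sequence repeats with period 20.
So s_{313} = s_{1 + ((313-1) mod 20)} = s_{13} = 1.

1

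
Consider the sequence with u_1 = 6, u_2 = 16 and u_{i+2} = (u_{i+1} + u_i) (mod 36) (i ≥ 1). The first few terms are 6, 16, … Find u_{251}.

u_1 = 6, u_2 = 16, u_3 = 22, u_4 = 2, u_5 = 24, u_6 = 26, u_7 = 14, u_8 = 4, u_9 = 18, u_{10} = 22, u_{11} = 4, u_{12} = 26, u_{13} = 30, u_{14} = 20, u_{15} = 14, u_{16} = 34, u_{17} = 12, u_{18} = 10, u_{19} = 22, u_{20} = 32, u_{21} = 18, u_{22} = 14, u_{23} = 32, u_{24} = 10, u_{25} = 6, u_{26} = 16.
Since (u_{25}, u_{26}) = (u_1, u_2) = (6, 16) (two consecutive terms determine the rest), the sequence is periodic with period 24.
So u_{251} = u_{1 + ((251-1) mod 24)} = u_{11} = 4.

4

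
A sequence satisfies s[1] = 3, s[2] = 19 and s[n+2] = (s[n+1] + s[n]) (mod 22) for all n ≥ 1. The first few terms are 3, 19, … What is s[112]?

We have s[1] = 3, s[2] = 19, s[3] = 0, s[4] = 19, s[5] = 19, s[6] = 16, s[7] = 13, s[8] = 7, s[9] = 20, s[10] = 5, s[11] = 3, s[12] = 8, s[13] = 11, s[14] = 19, s[15] = 8, s[16] = 5, s[17] = 13, s[18] = 18, s[19] = 9, s[20] = 5, s[21] = 14, s[22] = 19, s[23] = 11, s[24] = 8, s[25] = 19, s[26] = 5, s[27] = 2, s[28] = 7, s[29] = 9, s[30] = 16, s[31] = 3, s[32] = 19.
The sequence repeats with period 30.
(112 - 1) mod 30 = 21, so s[112] = s[22] = 19.

19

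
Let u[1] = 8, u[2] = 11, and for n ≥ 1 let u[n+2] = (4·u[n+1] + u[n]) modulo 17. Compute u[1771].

9

We have u[1] = 8; u[2] = 11; u[3] = 1; u[4] = 15; u[5] = 10; u[6] = 4; u[7] = 9; u[8] = 6; u[9] = 16; u[10] = 2; u[11] = 7; u[12] = 13; u[13] = 8; u[14] = 11.
The sequence repeats with period 12.
So u[1771] = u[1 + ((1771-1) mod 12)] = u[7] = 9.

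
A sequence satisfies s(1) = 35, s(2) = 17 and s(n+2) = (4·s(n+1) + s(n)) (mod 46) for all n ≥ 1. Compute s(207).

21

s(1) = 35; s(2) = 17; s(3) = 11; s(4) = 15; s(5) = 25; s(6) = 23; s(7) = 25; s(8) = 31; s(9) = 11; s(10) = 29; s(11) = 35; s(12) = 31; s(13) = 21; s(14) = 23; s(15) = 21; s(16) = 15; s(17) = 35; s(18) = 17.
Since (s(17), s(18)) = (s(1), s(2)) = (35, 17) (two consecutive terms determine the rest), the sequence is periodic with period 16.
(207 - 1) mod 16 = 14, so s(207) = s(15) = 21.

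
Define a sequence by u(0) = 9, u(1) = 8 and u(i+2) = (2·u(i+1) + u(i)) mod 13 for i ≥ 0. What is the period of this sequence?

Computing terms: u(0) = 9,  u(1) = 8,  u(2) = 12,  u(3) = 6,  u(4) = 11,  u(5) = 2,  u(6) = 2,  u(7) = 6,  u(8) = 1,  u(9) = 8,  u(10) = 4,  u(11) = 3,  u(12) = 10,  u(13) = 10,  u(14) = 4,  u(15) = 5,  u(16) = 1,  u(17) = 7,  u(18) = 2,  u(19) = 11,  u(20) = 11,  u(21) = 7,  u(22) = 12,  u(23) = 5,  u(24) = 9,  u(25) = 10,  u(26) = 3,  u(27) = 3,  u(28) = 9,  u(29) = 8.
Since (u(28), u(29)) = (u(0), u(1)) = (9, 8) (two consecutive terms determine the rest), the sequence is periodic with period 28.

28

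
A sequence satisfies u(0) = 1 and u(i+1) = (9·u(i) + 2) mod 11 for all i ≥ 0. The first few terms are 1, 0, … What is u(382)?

2

We have u(0) = 1; u(1) = 0; u(2) = 2; u(3) = 9; u(4) = 6; u(5) = 1.
The sequence repeats with period 5.
So u(382) = u(0 + ((382-0) mod 5)) = u(2) = 2.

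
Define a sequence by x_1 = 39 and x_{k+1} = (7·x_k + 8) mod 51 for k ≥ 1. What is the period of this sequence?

Listing terms: x_1 = 39,  x_2 = 26,  x_3 = 37,  x_4 = 12,  x_5 = 41,  x_6 = 40,  x_7 = 33,  x_8 = 35,  x_9 = 49,  x_{10} = 45,  x_{11} = 17,  x_{12} = 25,  x_{13} = 30,  x_{14} = 14,  x_{15} = 4,  x_{16} = 36,  x_{17} = 5,  x_{18} = 43,  x_{19} = 3,  x_{20} = 29,  x_{21} = 7,  x_{22} = 6,  x_{23} = 50,  x_{24} = 1,  x_{25} = 15,  x_{26} = 11,  x_{27} = 34,  x_{28} = 42,  x_{29} = 47,  x_{30} = 31,  x_{31} = 21,  x_{32} = 2,  x_{33} = 22,  x_{34} = 9,  x_{35} = 20,  x_{36} = 46,  x_{37} = 24,  x_{38} = 23,  x_{39} = 16,  x_{40} = 18,  x_{41} = 32,  x_{42} = 28,  x_{43} = 0,  x_{44} = 8,  x_{45} = 13,  x_{46} = 48,  x_{47} = 38,  x_{48} = 19,  x_{49} = 39.
The sequence repeats with period 48.

48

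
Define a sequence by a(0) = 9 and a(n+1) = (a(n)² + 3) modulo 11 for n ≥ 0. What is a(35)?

8

Computing terms: a(0) = 9, a(1) = 7, a(2) = 8, a(3) = 1, a(4) = 4, a(5) = 8.
Since a(5) = a(2) = 8, the sequence is eventually periodic: after a pre-period of length 2 it cycles with period 3.
For n ≥ 2, a(n) depends only on (n - 2) mod 3. (35 - 2) mod 3 = 0, so a(35) = a(2) = 8.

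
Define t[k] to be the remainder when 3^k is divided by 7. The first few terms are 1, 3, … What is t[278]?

2

We have t[0] = 1, t[1] = 3, t[2] = 2, t[3] = 6, t[4] = 4, t[5] = 5, t[6] = 1.
Since t[6] = t[0] = 1, the sequence is periodic with period 6.
So t[278] = t[0 + ((278-0) mod 6)] = t[2] = 2.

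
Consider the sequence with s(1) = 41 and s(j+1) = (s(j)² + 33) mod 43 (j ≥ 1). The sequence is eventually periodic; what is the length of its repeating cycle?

9

s(1) = 41; s(2) = 37; s(3) = 26; s(4) = 21; s(5) = 1; s(6) = 34; s(7) = 28; s(8) = 0; s(9) = 33; s(10) = 4; s(11) = 6; s(12) = 26.
Since s(12) = s(3) = 26, the sequence is eventually periodic: after a pre-period of length 2 it cycles with period 9.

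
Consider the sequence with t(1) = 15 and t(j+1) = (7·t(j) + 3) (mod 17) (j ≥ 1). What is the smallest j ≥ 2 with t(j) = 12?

4

Listing terms: t(1) = 15, t(2) = 6, t(3) = 11, t(4) = 12, t(5) = 2, t(6) = 0, t(7) = 3, t(8) = 7, t(9) = 1, t(10) = 10, t(11) = 5, t(12) = 4, t(13) = 14, t(14) = 16, t(15) = 13, t(16) = 9, t(17) = 15.
Since t(17) = t(1) = 15, the sequence is periodic with period 16.
The value 12 first appears (with j ≥ 2) at t(4).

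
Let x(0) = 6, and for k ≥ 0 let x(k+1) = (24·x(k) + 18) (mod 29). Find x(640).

5

x(0) = 6; x(1) = 17; x(2) = 20; x(3) = 5; x(4) = 22; x(5) = 24; x(6) = 14; x(7) = 6.
Since x(7) = x(0) = 6, the sequence is periodic with period 7.
So x(640) = x(0 + ((640-0) mod 7)) = x(3) = 5.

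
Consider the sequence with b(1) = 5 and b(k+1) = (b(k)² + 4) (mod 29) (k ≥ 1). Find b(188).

Computing terms: b(1) = 5, b(2) = 0, b(3) = 4, b(4) = 20, b(5) = 27, b(6) = 8, b(7) = 10, b(8) = 17, b(9) = 3, b(10) = 13, b(11) = 28, b(12) = 5.
The sequence repeats with period 11.
(188 - 1) mod 11 = 0, so b(188) = b(1) = 5.

5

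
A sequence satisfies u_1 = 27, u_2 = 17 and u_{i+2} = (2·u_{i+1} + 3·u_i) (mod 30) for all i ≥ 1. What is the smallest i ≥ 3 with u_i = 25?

3

We have u_1 = 27,  u_2 = 17,  u_3 = 25,  u_4 = 11,  u_5 = 7,  u_6 = 17,  u_7 = 25.
Since (u_6, u_7) = (u_2, u_3) = (17, 25) (two consecutive terms determine the rest), the sequence is eventually periodic: after a pre-period of length 1 it cycles with period 4.
The value 25 first appears (with i ≥ 3) at u_3.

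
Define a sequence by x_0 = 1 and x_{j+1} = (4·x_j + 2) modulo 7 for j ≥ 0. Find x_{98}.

Listing terms: x_0 = 1,  x_1 = 6,  x_2 = 5,  x_3 = 1.
Since x_3 = x_0 = 1, the sequence is periodic with period 3.
(98 - 0) mod 3 = 2, so x_{98} = x_2 = 5.

5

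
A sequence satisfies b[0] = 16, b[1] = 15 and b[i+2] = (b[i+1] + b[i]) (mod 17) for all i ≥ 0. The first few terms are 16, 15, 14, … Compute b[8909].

1

b[0] = 16,  b[1] = 15,  b[2] = 14,  b[3] = 12,  b[4] = 9,  b[5] = 4,  b[6] = 13,  b[7] = 0,  b[8] = 13,  b[9] = 13,  b[10] = 9,  b[11] = 5,  b[12] = 14,  b[13] = 2,  b[14] = 16,  b[15] = 1,  b[16] = 0,  b[17] = 1,  b[18] = 1,  b[19] = 2,  b[20] = 3,  b[21] = 5,  b[22] = 8,  b[23] = 13,  b[24] = 4,  b[25] = 0,  b[26] = 4,  b[27] = 4,  b[28] = 8,  b[29] = 12,  b[30] = 3,  b[31] = 15,  b[32] = 1,  b[33] = 16,  b[34] = 0,  b[35] = 16,  b[36] = 16,  b[37] = 15.
The sequence repeats with period 36.
(8909 - 0) mod 36 = 17, so b[8909] = b[17] = 1.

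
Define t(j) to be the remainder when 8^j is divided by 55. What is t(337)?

Listing terms: t(1) = 8; t(2) = 9; t(3) = 17; t(4) = 26; t(5) = 43; t(6) = 14; t(7) = 2; t(8) = 16; t(9) = 18; t(10) = 34; t(11) = 52; t(12) = 31; t(13) = 28; t(14) = 4; t(15) = 32; t(16) = 36; t(17) = 13; t(18) = 49; t(19) = 7; t(20) = 1; t(21) = 8.
Since t(21) = t(1) = 8, the sequence is periodic with period 20.
So t(337) = t(1 + ((337-1) mod 20)) = t(17) = 13.

13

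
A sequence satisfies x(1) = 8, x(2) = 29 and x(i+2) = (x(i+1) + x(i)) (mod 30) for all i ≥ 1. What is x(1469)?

Computing terms: x(1) = 8, x(2) = 29, x(3) = 7, x(4) = 6, x(5) = 13, x(6) = 19, x(7) = 2, x(8) = 21, x(9) = 23, x(10) = 14, x(11) = 7, x(12) = 21, x(13) = 28, x(14) = 19, x(15) = 17, x(16) = 6, x(17) = 23, x(18) = 29, x(19) = 22, x(20) = 21, x(21) = 13, x(22) = 4, x(23) = 17, x(24) = 21, x(25) = 8, x(26) = 29.
The sequence repeats with period 24.
So x(1469) = x(1 + ((1469-1) mod 24)) = x(5) = 13.

13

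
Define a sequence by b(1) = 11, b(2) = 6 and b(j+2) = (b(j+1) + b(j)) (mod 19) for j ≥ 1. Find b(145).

Listing terms: b(1) = 11,  b(2) = 6,  b(3) = 17,  b(4) = 4,  b(5) = 2,  b(6) = 6,  b(7) = 8,  b(8) = 14,  b(9) = 3,  b(10) = 17,  b(11) = 1,  b(12) = 18,  b(13) = 0,  b(14) = 18,  b(15) = 18,  b(16) = 17,  b(17) = 16,  b(18) = 14,  b(19) = 11,  b(20) = 6.
The sequence repeats with period 18.
So b(145) = b(1 + ((145-1) mod 18)) = b(1) = 11.

11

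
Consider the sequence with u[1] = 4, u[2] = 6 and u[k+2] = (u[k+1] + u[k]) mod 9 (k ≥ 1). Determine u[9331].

Listing terms: u[1] = 4; u[2] = 6; u[3] = 1; u[4] = 7; u[5] = 8; u[6] = 6; u[7] = 5; u[8] = 2; u[9] = 7; u[10] = 0; u[11] = 7; u[12] = 7; u[13] = 5; u[14] = 3; u[15] = 8; u[16] = 2; u[17] = 1; u[18] = 3; u[19] = 4; u[20] = 7; u[21] = 2; u[22] = 0; u[23] = 2; u[24] = 2; u[25] = 4; u[26] = 6.
The sequence repeats with period 24.
(9331 - 1) mod 24 = 18, so u[9331] = u[19] = 4.

4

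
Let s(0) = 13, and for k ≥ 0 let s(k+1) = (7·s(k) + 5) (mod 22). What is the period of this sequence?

Listing terms: s(0) = 13,  s(1) = 8,  s(2) = 17,  s(3) = 14,  s(4) = 15,  s(5) = 0,  s(6) = 5,  s(7) = 18,  s(8) = 21,  s(9) = 20,  s(10) = 13.
The sequence repeats with period 10.

10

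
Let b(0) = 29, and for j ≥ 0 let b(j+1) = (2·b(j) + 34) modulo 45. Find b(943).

20

We have b(0) = 29, b(1) = 2, b(2) = 38, b(3) = 20, b(4) = 29.
Since b(4) = b(0) = 29, the sequence is periodic with period 4.
So b(943) = b(0 + ((943-0) mod 4)) = b(3) = 20.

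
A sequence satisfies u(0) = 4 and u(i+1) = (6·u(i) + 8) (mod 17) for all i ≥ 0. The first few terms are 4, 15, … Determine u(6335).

5

Computing terms: u(0) = 4,  u(1) = 15,  u(2) = 13,  u(3) = 1,  u(4) = 14,  u(5) = 7,  u(6) = 16,  u(7) = 2,  u(8) = 3,  u(9) = 9,  u(10) = 11,  u(11) = 6,  u(12) = 10,  u(13) = 0,  u(14) = 8,  u(15) = 5,  u(16) = 4.
The sequence repeats with period 16.
(6335 - 0) mod 16 = 15, so u(6335) = u(15) = 5.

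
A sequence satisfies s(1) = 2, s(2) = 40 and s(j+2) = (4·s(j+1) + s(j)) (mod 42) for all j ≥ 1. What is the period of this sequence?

16

s(1) = 2; s(2) = 40; s(3) = 36; s(4) = 16; s(5) = 16; s(6) = 38; s(7) = 0; s(8) = 38; s(9) = 26; s(10) = 16; s(11) = 6; s(12) = 40; s(13) = 40; s(14) = 32; s(15) = 0; s(16) = 32; s(17) = 2; s(18) = 40.
The sequence repeats with period 16.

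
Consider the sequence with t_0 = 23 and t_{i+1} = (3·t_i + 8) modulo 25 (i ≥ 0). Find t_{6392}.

Computing terms: t_0 = 23,  t_1 = 2,  t_2 = 14,  t_3 = 0,  t_4 = 8,  t_5 = 7,  t_6 = 4,  t_7 = 20,  t_8 = 18,  t_9 = 12,  t_{10} = 19,  t_{11} = 15,  t_{12} = 3,  t_{13} = 17,  t_{14} = 9,  t_{15} = 10,  t_{16} = 13,  t_{17} = 22,  t_{18} = 24,  t_{19} = 5,  t_{20} = 23.
The sequence repeats with period 20.
So t_{6392} = t_{0 + ((6392-0) mod 20)} = t_{12} = 3.

3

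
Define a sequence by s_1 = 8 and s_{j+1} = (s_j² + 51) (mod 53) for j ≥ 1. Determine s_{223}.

8

Listing terms: s_1 = 8; s_2 = 9; s_3 = 26; s_4 = 38; s_5 = 11; s_6 = 13; s_7 = 8.
Since s_7 = s_1 = 8, the sequence is periodic with period 6.
So s_{223} = s_{1 + ((223-1) mod 6)} = s_1 = 8.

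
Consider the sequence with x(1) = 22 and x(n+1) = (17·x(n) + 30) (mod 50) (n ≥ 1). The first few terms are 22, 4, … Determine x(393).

42

x(1) = 22; x(2) = 4; x(3) = 48; x(4) = 46; x(5) = 12; x(6) = 34; x(7) = 8; x(8) = 16; x(9) = 2; x(10) = 14; x(11) = 18; x(12) = 36; x(13) = 42; x(14) = 44; x(15) = 28; x(16) = 6; x(17) = 32; x(18) = 24; x(19) = 38; x(20) = 26; x(21) = 22.
The sequence repeats with period 20.
(393 - 1) mod 20 = 12, so x(393) = x(13) = 42.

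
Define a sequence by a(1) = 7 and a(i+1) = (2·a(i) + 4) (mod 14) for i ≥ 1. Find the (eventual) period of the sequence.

3

We have a(1) = 7; a(2) = 4; a(3) = 12; a(4) = 0; a(5) = 4.
Since a(5) = a(2) = 4, the sequence is eventually periodic: after a pre-period of length 1 it cycles with period 3.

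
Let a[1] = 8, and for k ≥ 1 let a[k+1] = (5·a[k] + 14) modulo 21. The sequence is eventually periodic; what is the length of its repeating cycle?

6

Listing terms: a[1] = 8, a[2] = 12, a[3] = 11, a[4] = 6, a[5] = 2, a[6] = 3, a[7] = 8.
The sequence repeats with period 6.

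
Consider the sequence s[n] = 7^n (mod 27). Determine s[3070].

s[1] = 7,  s[2] = 22,  s[3] = 19,  s[4] = 25,  s[5] = 13,  s[6] = 10,  s[7] = 16,  s[8] = 4,  s[9] = 1,  s[10] = 7.
Since s[10] = s[1] = 7, the sequence is periodic with period 9.
(3070 - 1) mod 9 = 0, so s[3070] = s[1] = 7.

7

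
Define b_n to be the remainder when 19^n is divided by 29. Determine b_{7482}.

22

Listing terms: b_1 = 19; b_2 = 13; b_3 = 15; b_4 = 24; b_5 = 21; b_6 = 22; b_7 = 12; b_8 = 25; b_9 = 11; b_{10} = 6; b_{11} = 27; b_{12} = 20; b_{13} = 3; b_{14} = 28; b_{15} = 10; b_{16} = 16; b_{17} = 14; b_{18} = 5; b_{19} = 8; b_{20} = 7; b_{21} = 17; b_{22} = 4; b_{23} = 18; b_{24} = 23; b_{25} = 2; b_{26} = 9; b_{27} = 26; b_{28} = 1; b_{29} = 19.
Since b_{29} = b_1 = 19, the sequence is periodic with period 28.
So b_{7482} = b_{1 + ((7482-1) mod 28)} = b_6 = 22.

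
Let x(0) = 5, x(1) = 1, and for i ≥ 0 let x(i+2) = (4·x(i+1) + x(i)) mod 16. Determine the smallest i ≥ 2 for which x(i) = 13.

We have x(0) = 5,  x(1) = 1,  x(2) = 9,  x(3) = 5,  x(4) = 13,  x(5) = 9,  x(6) = 1,  x(7) = 13,  x(8) = 5,  x(9) = 1.
The sequence repeats with period 8.
The value 13 first appears (with i ≥ 2) at x(4).

4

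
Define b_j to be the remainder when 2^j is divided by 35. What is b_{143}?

Listing terms: b_1 = 2, b_2 = 4, b_3 = 8, b_4 = 16, b_5 = 32, b_6 = 29, b_7 = 23, b_8 = 11, b_9 = 22, b_{10} = 9, b_{11} = 18, b_{12} = 1, b_{13} = 2.
The sequence repeats with period 12.
So b_{143} = b_{1 + ((143-1) mod 12)} = b_{11} = 18.

18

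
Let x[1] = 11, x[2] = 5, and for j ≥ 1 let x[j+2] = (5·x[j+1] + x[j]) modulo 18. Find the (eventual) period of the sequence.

We have x[1] = 11, x[2] = 5, x[3] = 0, x[4] = 5, x[5] = 7, x[6] = 4, x[7] = 9, x[8] = 13, x[9] = 2, x[10] = 5, x[11] = 9, x[12] = 14, x[13] = 7, x[14] = 13, x[15] = 0, x[16] = 13, x[17] = 11, x[18] = 14, x[19] = 9, x[20] = 5, x[21] = 16, x[22] = 13, x[23] = 9, x[24] = 4, x[25] = 11, x[26] = 5.
The sequence repeats with period 24.

24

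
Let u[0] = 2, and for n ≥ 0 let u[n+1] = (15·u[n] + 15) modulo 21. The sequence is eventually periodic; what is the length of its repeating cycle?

Listing terms: u[0] = 2,  u[1] = 3,  u[2] = 18,  u[3] = 12,  u[4] = 6,  u[5] = 0,  u[6] = 15,  u[7] = 9,  u[8] = 3.
Since u[8] = u[1] = 3, the sequence is eventually periodic: after a pre-period of length 1 it cycles with period 7.

7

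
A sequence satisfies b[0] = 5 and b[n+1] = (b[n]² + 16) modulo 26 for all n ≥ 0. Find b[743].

13

We have b[0] = 5; b[1] = 15; b[2] = 7; b[3] = 13; b[4] = 3; b[5] = 25; b[6] = 17; b[7] = 19; b[8] = 13.
Since b[8] = b[3] = 13, the sequence is eventually periodic: after a pre-period of length 3 it cycles with period 5.
For n ≥ 3, b[n] depends only on (n - 3) mod 5. (743 - 3) mod 5 = 0, so b[743] = b[3] = 13.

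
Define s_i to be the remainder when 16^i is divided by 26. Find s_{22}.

Computing terms: s_0 = 1; s_1 = 16; s_2 = 22; s_3 = 14; s_4 = 16.
Since s_4 = s_1 = 16, the sequence is eventually periodic: after a pre-period of length 1 it cycles with period 3.
For i ≥ 1, s_i depends only on (i - 1) mod 3. (22 - 1) mod 3 = 0, so s_{22} = s_1 = 16.

16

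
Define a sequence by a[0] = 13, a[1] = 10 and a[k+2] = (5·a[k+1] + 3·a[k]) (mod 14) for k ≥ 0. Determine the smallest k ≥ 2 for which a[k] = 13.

Listing terms: a[0] = 13; a[1] = 10; a[2] = 5; a[3] = 13; a[4] = 10.
Since (a[3], a[4]) = (a[0], a[1]) = (13, 10) (two consecutive terms determine the rest), the sequence is periodic with period 3.
The value 13 next appears (with k ≥ 2) at a[3].

3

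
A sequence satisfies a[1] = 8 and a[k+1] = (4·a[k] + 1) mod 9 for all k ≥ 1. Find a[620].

a[1] = 8, a[2] = 6, a[3] = 7, a[4] = 2, a[5] = 0, a[6] = 1, a[7] = 5, a[8] = 3, a[9] = 4, a[10] = 8.
The sequence repeats with period 9.
So a[620] = a[1 + ((620-1) mod 9)] = a[8] = 3.

3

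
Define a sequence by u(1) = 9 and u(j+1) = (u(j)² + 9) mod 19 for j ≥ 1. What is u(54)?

1

We have u(1) = 9, u(2) = 14, u(3) = 15, u(4) = 6, u(5) = 7, u(6) = 1, u(7) = 10, u(8) = 14.
Since u(8) = u(2) = 14, the sequence is eventually periodic: after a pre-period of length 1 it cycles with period 6.
For j ≥ 2, u(j) depends only on (j - 2) mod 6. (54 - 2) mod 6 = 4, so u(54) = u(6) = 1.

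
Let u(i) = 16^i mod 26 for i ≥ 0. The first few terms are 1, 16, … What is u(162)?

Listing terms: u(0) = 1; u(1) = 16; u(2) = 22; u(3) = 14; u(4) = 16.
Since u(4) = u(1) = 16, the sequence is eventually periodic: after a pre-period of length 1 it cycles with period 3.
For i ≥ 1, u(i) depends only on (i - 1) mod 3. (162 - 1) mod 3 = 2, so u(162) = u(3) = 14.

14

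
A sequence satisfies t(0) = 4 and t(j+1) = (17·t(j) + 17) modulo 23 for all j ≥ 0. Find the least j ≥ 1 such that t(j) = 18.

6

t(0) = 4,  t(1) = 16,  t(2) = 13,  t(3) = 8,  t(4) = 15,  t(5) = 19,  t(6) = 18,  t(7) = 1,  t(8) = 11,  t(9) = 20,  t(10) = 12,  t(11) = 14,  t(12) = 2,  t(13) = 5,  t(14) = 10,  t(15) = 3,  t(16) = 22,  t(17) = 0,  t(18) = 17,  t(19) = 7,  t(20) = 21,  t(21) = 6,  t(22) = 4.
Since t(22) = t(0) = 4, the sequence is periodic with period 22.
The value 18 first appears (with j ≥ 1) at t(6).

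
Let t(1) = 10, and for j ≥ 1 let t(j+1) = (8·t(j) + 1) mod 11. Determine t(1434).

t(1) = 10; t(2) = 4; t(3) = 0; t(4) = 1; t(5) = 9; t(6) = 7; t(7) = 2; t(8) = 6; t(9) = 5; t(10) = 8; t(11) = 10.
Since t(11) = t(1) = 10, the sequence is periodic with period 10.
So t(1434) = t(1 + ((1434-1) mod 10)) = t(4) = 1.

1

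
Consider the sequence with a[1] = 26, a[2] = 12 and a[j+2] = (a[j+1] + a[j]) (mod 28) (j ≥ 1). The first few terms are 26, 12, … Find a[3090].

We have a[1] = 26, a[2] = 12, a[3] = 10, a[4] = 22, a[5] = 4, a[6] = 26, a[7] = 2, a[8] = 0, a[9] = 2, a[10] = 2, a[11] = 4, a[12] = 6, a[13] = 10, a[14] = 16, a[15] = 26, a[16] = 14, a[17] = 12, a[18] = 26, a[19] = 10, a[20] = 8, a[21] = 18, a[22] = 26, a[23] = 16, a[24] = 14, a[25] = 2, a[26] = 16, a[27] = 18, a[28] = 6, a[29] = 24, a[30] = 2, a[31] = 26, a[32] = 0, a[33] = 26, a[34] = 26, a[35] = 24, a[36] = 22, a[37] = 18, a[38] = 12, a[39] = 2, a[40] = 14, a[41] = 16, a[42] = 2, a[43] = 18, a[44] = 20, a[45] = 10, a[46] = 2, a[47] = 12, a[48] = 14, a[49] = 26, a[50] = 12.
The sequence repeats with period 48.
So a[3090] = a[1 + ((3090-1) mod 48)] = a[18] = 26.

26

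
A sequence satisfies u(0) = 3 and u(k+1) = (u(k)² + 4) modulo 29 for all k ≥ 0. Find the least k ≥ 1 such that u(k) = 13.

1

Listing terms: u(0) = 3; u(1) = 13; u(2) = 28; u(3) = 5; u(4) = 0; u(5) = 4; u(6) = 20; u(7) = 27; u(8) = 8; u(9) = 10; u(10) = 17; u(11) = 3.
Since u(11) = u(0) = 3, the sequence is periodic with period 11.
The value 13 first appears (with k ≥ 1) at u(1).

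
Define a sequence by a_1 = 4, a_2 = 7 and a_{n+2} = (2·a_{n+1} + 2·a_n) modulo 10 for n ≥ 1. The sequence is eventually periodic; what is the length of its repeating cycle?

We have a_1 = 4,  a_2 = 7,  a_3 = 2,  a_4 = 8,  a_5 = 0,  a_6 = 6,  a_7 = 2,  a_8 = 6,  a_9 = 6,  a_{10} = 4,  a_{11} = 0,  a_{12} = 8,  a_{13} = 6,  a_{14} = 8,  a_{15} = 8,  a_{16} = 2,  a_{17} = 0,  a_{18} = 4,  a_{19} = 8,  a_{20} = 4,  a_{21} = 4,  a_{22} = 6,  a_{23} = 0,  a_{24} = 2,  a_{25} = 4,  a_{26} = 2,  a_{27} = 2,  a_{28} = 8.
Since (a_{27}, a_{28}) = (a_3, a_4) = (2, 8) (two consecutive terms determine the rest), the sequence is eventually periodic: after a pre-period of length 2 it cycles with period 24.

24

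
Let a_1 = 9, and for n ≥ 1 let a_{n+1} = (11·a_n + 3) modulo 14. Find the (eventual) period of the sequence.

We have a_1 = 9; a_2 = 4; a_3 = 5; a_4 = 2; a_5 = 11; a_6 = 12; a_7 = 9.
The sequence repeats with period 6.

6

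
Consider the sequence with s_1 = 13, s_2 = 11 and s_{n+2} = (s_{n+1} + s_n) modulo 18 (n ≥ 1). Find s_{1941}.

14

Listing terms: s_1 = 13,  s_2 = 11,  s_3 = 6,  s_4 = 17,  s_5 = 5,  s_6 = 4,  s_7 = 9,  s_8 = 13,  s_9 = 4,  s_{10} = 17,  s_{11} = 3,  s_{12} = 2,  s_{13} = 5,  s_{14} = 7,  s_{15} = 12,  s_{16} = 1,  s_{17} = 13,  s_{18} = 14,  s_{19} = 9,  s_{20} = 5,  s_{21} = 14,  s_{22} = 1,  s_{23} = 15,  s_{24} = 16,  s_{25} = 13,  s_{26} = 11.
The sequence repeats with period 24.
So s_{1941} = s_{1 + ((1941-1) mod 24)} = s_{21} = 14.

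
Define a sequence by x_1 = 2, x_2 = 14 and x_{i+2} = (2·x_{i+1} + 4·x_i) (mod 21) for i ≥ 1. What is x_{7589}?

1

Listing terms: x_1 = 2, x_2 = 14, x_3 = 15, x_4 = 2, x_5 = 1, x_6 = 10, x_7 = 3, x_8 = 4, x_9 = 20, x_{10} = 14, x_{11} = 3, x_{12} = 20, x_{13} = 10, x_{14} = 16, x_{15} = 9, x_{16} = 19, x_{17} = 11, x_{18} = 14, x_{19} = 9, x_{20} = 11, x_{21} = 16, x_{22} = 13, x_{23} = 6, x_{24} = 1, x_{25} = 5, x_{26} = 14, x_{27} = 6, x_{28} = 5, x_{29} = 13, x_{30} = 4, x_{31} = 18, x_{32} = 10, x_{33} = 8, x_{34} = 14, x_{35} = 18, x_{36} = 8, x_{37} = 4, x_{38} = 19, x_{39} = 12, x_{40} = 16, x_{41} = 17, x_{42} = 14, x_{43} = 12, x_{44} = 17, x_{45} = 19, x_{46} = 1, x_{47} = 15, x_{48} = 13, x_{49} = 2, x_{50} = 14.
The sequence repeats with period 48.
So x_{7589} = x_{1 + ((7589-1) mod 48)} = x_5 = 1.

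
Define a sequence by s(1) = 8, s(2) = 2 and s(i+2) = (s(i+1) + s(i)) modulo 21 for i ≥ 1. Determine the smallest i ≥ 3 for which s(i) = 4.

11

Computing terms: s(1) = 8; s(2) = 2; s(3) = 10; s(4) = 12; s(5) = 1; s(6) = 13; s(7) = 14; s(8) = 6; s(9) = 20; s(10) = 5; s(11) = 4; s(12) = 9; s(13) = 13; s(14) = 1; s(15) = 14; s(16) = 15; s(17) = 8; s(18) = 2.
Since (s(17), s(18)) = (s(1), s(2)) = (8, 2) (two consecutive terms determine the rest), the sequence is periodic with period 16.
The value 4 first appears (with i ≥ 3) at s(11).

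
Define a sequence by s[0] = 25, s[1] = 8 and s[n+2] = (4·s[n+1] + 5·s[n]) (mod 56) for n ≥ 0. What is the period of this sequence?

12

s[0] = 25,  s[1] = 8,  s[2] = 45,  s[3] = 52,  s[4] = 41,  s[5] = 32,  s[6] = 53,  s[7] = 36,  s[8] = 17,  s[9] = 24,  s[10] = 13,  s[11] = 4,  s[12] = 25,  s[13] = 8.
Since (s[12], s[13]) = (s[0], s[1]) = (25, 8) (two consecutive terms determine the rest), the sequence is periodic with period 12.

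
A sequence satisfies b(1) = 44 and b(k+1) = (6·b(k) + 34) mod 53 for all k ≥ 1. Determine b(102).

b(1) = 44; b(2) = 33; b(3) = 20; b(4) = 48; b(5) = 4; b(6) = 5; b(7) = 11; b(8) = 47; b(9) = 51; b(10) = 22; b(11) = 7; b(12) = 23; b(13) = 13; b(14) = 6; b(15) = 17; b(16) = 30; b(17) = 2; b(18) = 46; b(19) = 45; b(20) = 39; b(21) = 3; b(22) = 52; b(23) = 28; b(24) = 43; b(25) = 27; b(26) = 37; b(27) = 44.
Since b(27) = b(1) = 44, the sequence is periodic with period 26.
(102 - 1) mod 26 = 23, so b(102) = b(24) = 43.

43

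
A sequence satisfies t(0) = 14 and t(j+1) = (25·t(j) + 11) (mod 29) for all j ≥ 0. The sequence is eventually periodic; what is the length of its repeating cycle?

t(0) = 14; t(1) = 13; t(2) = 17; t(3) = 1; t(4) = 7; t(5) = 12; t(6) = 21; t(7) = 14.
Since t(7) = t(0) = 14, the sequence is periodic with period 7.

7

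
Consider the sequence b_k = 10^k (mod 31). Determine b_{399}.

Listing terms: b_1 = 10,  b_2 = 7,  b_3 = 8,  b_4 = 18,  b_5 = 25,  b_6 = 2,  b_7 = 20,  b_8 = 14,  b_9 = 16,  b_{10} = 5,  b_{11} = 19,  b_{12} = 4,  b_{13} = 9,  b_{14} = 28,  b_{15} = 1,  b_{16} = 10.
Since b_{16} = b_1 = 10, the sequence is periodic with period 15.
So b_{399} = b_{1 + ((399-1) mod 15)} = b_9 = 16.

16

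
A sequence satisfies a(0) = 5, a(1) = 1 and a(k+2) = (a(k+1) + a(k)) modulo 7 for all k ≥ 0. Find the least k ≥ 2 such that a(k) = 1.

10

a(0) = 5,  a(1) = 1,  a(2) = 6,  a(3) = 0,  a(4) = 6,  a(5) = 6,  a(6) = 5,  a(7) = 4,  a(8) = 2,  a(9) = 6,  a(10) = 1,  a(11) = 0,  a(12) = 1,  a(13) = 1,  a(14) = 2,  a(15) = 3,  a(16) = 5,  a(17) = 1.
Since (a(16), a(17)) = (a(0), a(1)) = (5, 1) (two consecutive terms determine the rest), the sequence is periodic with period 16.
The value 1 first appears (with k ≥ 2) at a(10).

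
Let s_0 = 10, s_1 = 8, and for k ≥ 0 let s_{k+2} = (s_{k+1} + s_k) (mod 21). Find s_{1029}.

Listing terms: s_0 = 10,  s_1 = 8,  s_2 = 18,  s_3 = 5,  s_4 = 2,  s_5 = 7,  s_6 = 9,  s_7 = 16,  s_8 = 4,  s_9 = 20,  s_{10} = 3,  s_{11} = 2,  s_{12} = 5,  s_{13} = 7,  s_{14} = 12,  s_{15} = 19,  s_{16} = 10,  s_{17} = 8.
The sequence repeats with period 16.
So s_{1029} = s_{0 + ((1029-0) mod 16)} = s_5 = 7.

7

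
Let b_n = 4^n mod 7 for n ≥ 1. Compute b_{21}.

1

Computing terms: b_1 = 4,  b_2 = 2,  b_3 = 1,  b_4 = 4.
Since b_4 = b_1 = 4, the sequence is periodic with period 3.
(21 - 1) mod 3 = 2, so b_{21} = b_3 = 1.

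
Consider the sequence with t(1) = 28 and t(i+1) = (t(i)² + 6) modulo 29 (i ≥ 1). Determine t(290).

t(1) = 28, t(2) = 7, t(3) = 26, t(4) = 15, t(5) = 28.
Since t(5) = t(1) = 28, the sequence is periodic with period 4.
So t(290) = t(1 + ((290-1) mod 4)) = t(2) = 7.

7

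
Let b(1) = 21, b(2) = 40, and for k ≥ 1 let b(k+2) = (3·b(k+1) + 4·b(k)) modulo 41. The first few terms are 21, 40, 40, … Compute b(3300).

25

Listing terms: b(1) = 21,  b(2) = 40,  b(3) = 40,  b(4) = 34,  b(5) = 16,  b(6) = 20,  b(7) = 1,  b(8) = 1,  b(9) = 7,  b(10) = 25,  b(11) = 21,  b(12) = 40.
The sequence repeats with period 10.
So b(3300) = b(1 + ((3300-1) mod 10)) = b(10) = 25.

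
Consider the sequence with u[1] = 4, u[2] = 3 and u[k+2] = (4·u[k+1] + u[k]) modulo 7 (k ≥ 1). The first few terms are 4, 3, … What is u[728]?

u[1] = 4,  u[2] = 3,  u[3] = 2,  u[4] = 4,  u[5] = 4,  u[6] = 6,  u[7] = 0,  u[8] = 6,  u[9] = 3,  u[10] = 4,  u[11] = 5,  u[12] = 3,  u[13] = 3,  u[14] = 1,  u[15] = 0,  u[16] = 1,  u[17] = 4,  u[18] = 3.
The sequence repeats with period 16.
So u[728] = u[1 + ((728-1) mod 16)] = u[8] = 6.

6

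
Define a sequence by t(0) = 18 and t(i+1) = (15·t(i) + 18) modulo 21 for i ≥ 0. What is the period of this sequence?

Listing terms: t(0) = 18,  t(1) = 15,  t(2) = 12,  t(3) = 9,  t(4) = 6,  t(5) = 3,  t(6) = 0,  t(7) = 18.
The sequence repeats with period 7.

7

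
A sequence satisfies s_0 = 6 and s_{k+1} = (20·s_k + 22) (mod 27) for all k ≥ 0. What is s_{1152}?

Listing terms: s_0 = 6,  s_1 = 7,  s_2 = 0,  s_3 = 22,  s_4 = 3,  s_5 = 1,  s_6 = 15,  s_7 = 25,  s_8 = 9,  s_9 = 13,  s_{10} = 12,  s_{11} = 19,  s_{12} = 24,  s_{13} = 16,  s_{14} = 18,  s_{15} = 4,  s_{16} = 21,  s_{17} = 10,  s_{18} = 6.
The sequence repeats with period 18.
(1152 - 0) mod 18 = 0, so s_{1152} = s_0 = 6.

6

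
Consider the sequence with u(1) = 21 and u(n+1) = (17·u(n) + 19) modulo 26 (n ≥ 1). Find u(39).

15

We have u(1) = 21,  u(2) = 12,  u(3) = 15,  u(4) = 14,  u(5) = 23,  u(6) = 20,  u(7) = 21.
The sequence repeats with period 6.
So u(39) = u(1 + ((39-1) mod 6)) = u(3) = 15.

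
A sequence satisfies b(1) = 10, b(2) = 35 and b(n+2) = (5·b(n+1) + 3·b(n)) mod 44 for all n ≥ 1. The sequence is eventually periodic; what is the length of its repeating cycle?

30

b(1) = 10,  b(2) = 35,  b(3) = 29,  b(4) = 30,  b(5) = 17,  b(6) = 43,  b(7) = 2,  b(8) = 7,  b(9) = 41,  b(10) = 6,  b(11) = 21,  b(12) = 35,  b(13) = 18,  b(14) = 19,  b(15) = 17,  b(16) = 10,  b(17) = 13,  b(18) = 7,  b(19) = 30,  b(20) = 39,  b(21) = 21,  b(22) = 2,  b(23) = 29,  b(24) = 19,  b(25) = 6,  b(26) = 43,  b(27) = 13,  b(28) = 18,  b(29) = 41,  b(30) = 39,  b(31) = 10,  b(32) = 35.
The sequence repeats with period 30.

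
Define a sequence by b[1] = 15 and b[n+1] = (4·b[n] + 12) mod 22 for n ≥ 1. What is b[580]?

20

Computing terms: b[1] = 15, b[2] = 6, b[3] = 14, b[4] = 2, b[5] = 20, b[6] = 4, b[7] = 6.
Since b[7] = b[2] = 6, the sequence is eventually periodic: after a pre-period of length 1 it cycles with period 5.
For n ≥ 2, b[n] depends only on (n - 2) mod 5. (580 - 2) mod 5 = 3, so b[580] = b[5] = 20.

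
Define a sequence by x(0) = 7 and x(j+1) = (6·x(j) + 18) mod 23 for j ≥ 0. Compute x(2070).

We have x(0) = 7; x(1) = 14; x(2) = 10; x(3) = 9; x(4) = 3; x(5) = 13; x(6) = 4; x(7) = 19; x(8) = 17; x(9) = 5; x(10) = 2; x(11) = 7.
The sequence repeats with period 11.
(2070 - 0) mod 11 = 2, so x(2070) = x(2) = 10.

10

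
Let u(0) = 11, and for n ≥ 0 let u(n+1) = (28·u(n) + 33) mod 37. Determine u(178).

34

Listing terms: u(0) = 11, u(1) = 8, u(2) = 35, u(3) = 14, u(4) = 18, u(5) = 19, u(6) = 10, u(7) = 17, u(8) = 28, u(9) = 3, u(10) = 6, u(11) = 16, u(12) = 0, u(13) = 33, u(14) = 32, u(15) = 4, u(16) = 34, u(17) = 23, u(18) = 11.
Since u(18) = u(0) = 11, the sequence is periodic with period 18.
(178 - 0) mod 18 = 16, so u(178) = u(16) = 34.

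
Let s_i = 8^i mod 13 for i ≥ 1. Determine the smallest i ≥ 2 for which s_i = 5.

3

Computing terms: s_1 = 8; s_2 = 12; s_3 = 5; s_4 = 1; s_5 = 8.
The sequence repeats with period 4.
The value 5 first appears (with i ≥ 2) at s_3.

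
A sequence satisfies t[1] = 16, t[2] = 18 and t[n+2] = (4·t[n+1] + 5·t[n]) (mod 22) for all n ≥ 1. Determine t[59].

Listing terms: t[1] = 16, t[2] = 18, t[3] = 20, t[4] = 16, t[5] = 10, t[6] = 10, t[7] = 2, t[8] = 14, t[9] = 0, t[10] = 4, t[11] = 16, t[12] = 18.
Since (t[11], t[12]) = (t[1], t[2]) = (16, 18) (two consecutive terms determine the rest), the sequence is periodic with period 10.
(59 - 1) mod 10 = 8, so t[59] = t[9] = 0.

0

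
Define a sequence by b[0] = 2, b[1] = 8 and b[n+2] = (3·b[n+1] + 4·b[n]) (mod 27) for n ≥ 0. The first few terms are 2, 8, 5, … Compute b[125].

Listing terms: b[0] = 2; b[1] = 8; b[2] = 5; b[3] = 20; b[4] = 26; b[5] = 23; b[6] = 11; b[7] = 17; b[8] = 14; b[9] = 2; b[10] = 8.
The sequence repeats with period 9.
(125 - 0) mod 9 = 8, so b[125] = b[8] = 14.

14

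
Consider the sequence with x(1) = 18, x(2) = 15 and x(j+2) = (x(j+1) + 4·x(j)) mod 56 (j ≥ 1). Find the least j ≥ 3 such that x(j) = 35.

We have x(1) = 18, x(2) = 15, x(3) = 31, x(4) = 35, x(5) = 47, x(6) = 19, x(7) = 39, x(8) = 3, x(9) = 47, x(10) = 3, x(11) = 23, x(12) = 35, x(13) = 15, x(14) = 43, x(15) = 47, x(16) = 51, x(17) = 15, x(18) = 51, x(19) = 55, x(20) = 35, x(21) = 31, x(22) = 3, x(23) = 15, x(24) = 27, x(25) = 31, x(26) = 27, x(27) = 39, x(28) = 35, x(29) = 23, x(30) = 51, x(31) = 31, x(32) = 11, x(33) = 23, x(34) = 11, x(35) = 47, x(36) = 35, x(37) = 55, x(38) = 27, x(39) = 23, x(40) = 19, x(41) = 55, x(42) = 19, x(43) = 15, x(44) = 35, x(45) = 39, x(46) = 11, x(47) = 55, x(48) = 43, x(49) = 39, x(50) = 43, x(51) = 31, x(52) = 35.
Since (x(51), x(52)) = (x(3), x(4)) = (31, 35) (two consecutive terms determine the rest), the sequence is eventually periodic: after a pre-period of length 2 it cycles with period 48.
The value 35 first appears (with j ≥ 3) at x(4).

4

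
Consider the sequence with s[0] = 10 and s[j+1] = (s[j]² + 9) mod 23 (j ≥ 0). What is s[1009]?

17

Listing terms: s[0] = 10,  s[1] = 17,  s[2] = 22,  s[3] = 10.
Since s[3] = s[0] = 10, the sequence is periodic with period 3.
(1009 - 0) mod 3 = 1, so s[1009] = s[1] = 17.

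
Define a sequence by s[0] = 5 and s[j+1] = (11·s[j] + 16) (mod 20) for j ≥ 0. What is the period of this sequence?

We have s[0] = 5,  s[1] = 11,  s[2] = 17,  s[3] = 3,  s[4] = 9,  s[5] = 15,  s[6] = 1,  s[7] = 7,  s[8] = 13,  s[9] = 19,  s[10] = 5.
The sequence repeats with period 10.

10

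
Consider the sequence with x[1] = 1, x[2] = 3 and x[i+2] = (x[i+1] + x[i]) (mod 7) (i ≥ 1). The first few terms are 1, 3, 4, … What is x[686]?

3

Computing terms: x[1] = 1,  x[2] = 3,  x[3] = 4,  x[4] = 0,  x[5] = 4,  x[6] = 4,  x[7] = 1,  x[8] = 5,  x[9] = 6,  x[10] = 4,  x[11] = 3,  x[12] = 0,  x[13] = 3,  x[14] = 3,  x[15] = 6,  x[16] = 2,  x[17] = 1,  x[18] = 3.
The sequence repeats with period 16.
(686 - 1) mod 16 = 13, so x[686] = x[14] = 3.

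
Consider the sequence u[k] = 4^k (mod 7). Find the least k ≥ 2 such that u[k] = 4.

4

Computing terms: u[1] = 4, u[2] = 2, u[3] = 1, u[4] = 4.
Since u[4] = u[1] = 4, the sequence is periodic with period 3.
The value 4 next appears (with k ≥ 2) at u[4].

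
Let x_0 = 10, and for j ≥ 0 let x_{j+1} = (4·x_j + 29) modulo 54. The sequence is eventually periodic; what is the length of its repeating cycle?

27

Computing terms: x_0 = 10,  x_1 = 15,  x_2 = 35,  x_3 = 7,  x_4 = 3,  x_5 = 41,  x_6 = 31,  x_7 = 45,  x_8 = 47,  x_9 = 1,  x_{10} = 33,  x_{11} = 53,  x_{12} = 25,  x_{13} = 21,  x_{14} = 5,  x_{15} = 49,  x_{16} = 9,  x_{17} = 11,  x_{18} = 19,  x_{19} = 51,  x_{20} = 17,  x_{21} = 43,  x_{22} = 39,  x_{23} = 23,  x_{24} = 13,  x_{25} = 27,  x_{26} = 29,  x_{27} = 37,  x_{28} = 15.
Since x_{28} = x_1 = 15, the sequence is eventually periodic: after a pre-period of length 1 it cycles with period 27.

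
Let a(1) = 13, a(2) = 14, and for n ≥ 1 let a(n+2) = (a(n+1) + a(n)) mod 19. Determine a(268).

8

Computing terms: a(1) = 13, a(2) = 14, a(3) = 8, a(4) = 3, a(5) = 11, a(6) = 14, a(7) = 6, a(8) = 1, a(9) = 7, a(10) = 8, a(11) = 15, a(12) = 4, a(13) = 0, a(14) = 4, a(15) = 4, a(16) = 8, a(17) = 12, a(18) = 1, a(19) = 13, a(20) = 14.
The sequence repeats with period 18.
(268 - 1) mod 18 = 15, so a(268) = a(16) = 8.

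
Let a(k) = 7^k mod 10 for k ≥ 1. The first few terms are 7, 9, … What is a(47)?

We have a(1) = 7,  a(2) = 9,  a(3) = 3,  a(4) = 1,  a(5) = 7.
Since a(5) = a(1) = 7, the sequence is periodic with period 4.
So a(47) = a(1 + ((47-1) mod 4)) = a(3) = 3.

3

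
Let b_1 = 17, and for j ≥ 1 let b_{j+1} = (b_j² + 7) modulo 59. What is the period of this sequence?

We have b_1 = 17, b_2 = 1, b_3 = 8, b_4 = 12, b_5 = 33, b_6 = 34, b_7 = 42, b_8 = 1.
Since b_8 = b_2 = 1, the sequence is eventually periodic: after a pre-period of length 1 it cycles with period 6.

6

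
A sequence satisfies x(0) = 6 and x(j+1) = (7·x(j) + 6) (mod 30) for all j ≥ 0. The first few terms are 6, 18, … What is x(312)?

x(0) = 6,  x(1) = 18,  x(2) = 12,  x(3) = 0,  x(4) = 6.
The sequence repeats with period 4.
(312 - 0) mod 4 = 0, so x(312) = x(0) = 6.

6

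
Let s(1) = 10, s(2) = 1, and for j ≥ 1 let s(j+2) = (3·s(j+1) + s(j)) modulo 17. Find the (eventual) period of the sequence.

16

Computing terms: s(1) = 10,  s(2) = 1,  s(3) = 13,  s(4) = 6,  s(5) = 14,  s(6) = 14,  s(7) = 5,  s(8) = 12,  s(9) = 7,  s(10) = 16,  s(11) = 4,  s(12) = 11,  s(13) = 3,  s(14) = 3,  s(15) = 12,  s(16) = 5,  s(17) = 10,  s(18) = 1.
Since (s(17), s(18)) = (s(1), s(2)) = (10, 1) (two consecutive terms determine the rest), the sequence is periodic with period 16.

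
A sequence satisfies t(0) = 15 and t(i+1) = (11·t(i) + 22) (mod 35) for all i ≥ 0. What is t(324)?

Listing terms: t(0) = 15,  t(1) = 12,  t(2) = 14,  t(3) = 1,  t(4) = 33,  t(5) = 0,  t(6) = 22,  t(7) = 19,  t(8) = 21,  t(9) = 8,  t(10) = 5,  t(11) = 7,  t(12) = 29,  t(13) = 26,  t(14) = 28,  t(15) = 15.
The sequence repeats with period 15.
(324 - 0) mod 15 = 9, so t(324) = t(9) = 8.

8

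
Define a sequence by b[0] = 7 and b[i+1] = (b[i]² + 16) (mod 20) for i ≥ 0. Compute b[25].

5

b[0] = 7; b[1] = 5; b[2] = 1; b[3] = 17; b[4] = 5.
Since b[4] = b[1] = 5, the sequence is eventually periodic: after a pre-period of length 1 it cycles with period 3.
For i ≥ 1, b[i] depends only on (i - 1) mod 3. (25 - 1) mod 3 = 0, so b[25] = b[1] = 5.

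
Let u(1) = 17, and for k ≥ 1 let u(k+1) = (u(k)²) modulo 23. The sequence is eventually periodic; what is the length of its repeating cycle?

Computing terms: u(1) = 17,  u(2) = 13,  u(3) = 8,  u(4) = 18,  u(5) = 2,  u(6) = 4,  u(7) = 16,  u(8) = 3,  u(9) = 9,  u(10) = 12,  u(11) = 6,  u(12) = 13.
Since u(12) = u(2) = 13, the sequence is eventually periodic: after a pre-period of length 1 it cycles with period 10.

10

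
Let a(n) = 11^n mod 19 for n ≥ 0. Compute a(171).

1

Listing terms: a(0) = 1; a(1) = 11; a(2) = 7; a(3) = 1.
The sequence repeats with period 3.
(171 - 0) mod 3 = 0, so a(171) = a(0) = 1.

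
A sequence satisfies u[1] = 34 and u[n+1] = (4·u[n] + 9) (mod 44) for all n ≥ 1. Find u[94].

u[1] = 34, u[2] = 13, u[3] = 17, u[4] = 33, u[5] = 9, u[6] = 1, u[7] = 13.
Since u[7] = u[2] = 13, the sequence is eventually periodic: after a pre-period of length 1 it cycles with period 5.
For n ≥ 2, u[n] depends only on (n - 2) mod 5. (94 - 2) mod 5 = 2, so u[94] = u[4] = 33.

33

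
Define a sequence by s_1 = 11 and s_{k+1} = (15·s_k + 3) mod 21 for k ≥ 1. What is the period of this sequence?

Computing terms: s_1 = 11; s_2 = 0; s_3 = 3; s_4 = 6; s_5 = 9; s_6 = 12; s_7 = 15; s_8 = 18; s_9 = 0.
Since s_9 = s_2 = 0, the sequence is eventually periodic: after a pre-period of length 1 it cycles with period 7.

7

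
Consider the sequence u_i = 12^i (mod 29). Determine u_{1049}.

12

We have u_1 = 12; u_2 = 28; u_3 = 17; u_4 = 1; u_5 = 12.
Since u_5 = u_1 = 12, the sequence is periodic with period 4.
(1049 - 1) mod 4 = 0, so u_{1049} = u_1 = 12.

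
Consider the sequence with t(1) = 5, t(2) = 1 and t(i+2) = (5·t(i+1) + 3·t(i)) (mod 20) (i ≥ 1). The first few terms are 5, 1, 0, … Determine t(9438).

Listing terms: t(1) = 5, t(2) = 1, t(3) = 0, t(4) = 3, t(5) = 15, t(6) = 4, t(7) = 5, t(8) = 17, t(9) = 0, t(10) = 11, t(11) = 15, t(12) = 8, t(13) = 5, t(14) = 9, t(15) = 0, t(16) = 7, t(17) = 15, t(18) = 16, t(19) = 5, t(20) = 13, t(21) = 0, t(22) = 19, t(23) = 15, t(24) = 12, t(25) = 5, t(26) = 1.
The sequence repeats with period 24.
So t(9438) = t(1 + ((9438-1) mod 24)) = t(6) = 4.

4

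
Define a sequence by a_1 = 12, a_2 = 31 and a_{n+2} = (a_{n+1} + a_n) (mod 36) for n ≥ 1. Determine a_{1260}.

35

Computing terms: a_1 = 12,  a_2 = 31,  a_3 = 7,  a_4 = 2,  a_5 = 9,  a_6 = 11,  a_7 = 20,  a_8 = 31,  a_9 = 15,  a_{10} = 10,  a_{11} = 25,  a_{12} = 35,  a_{13} = 24,  a_{14} = 23,  a_{15} = 11,  a_{16} = 34,  a_{17} = 9,  a_{18} = 7,  a_{19} = 16,  a_{20} = 23,  a_{21} = 3,  a_{22} = 26,  a_{23} = 29,  a_{24} = 19,  a_{25} = 12,  a_{26} = 31.
Since (a_{25}, a_{26}) = (a_1, a_2) = (12, 31) (two consecutive terms determine the rest), the sequence is periodic with period 24.
(1260 - 1) mod 24 = 11, so a_{1260} = a_{12} = 35.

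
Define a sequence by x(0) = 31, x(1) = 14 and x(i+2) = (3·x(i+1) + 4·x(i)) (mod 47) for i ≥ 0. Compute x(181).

Listing terms: x(0) = 31,  x(1) = 14,  x(2) = 25,  x(3) = 37,  x(4) = 23,  x(5) = 29,  x(6) = 38,  x(7) = 42,  x(8) = 43,  x(9) = 15,  x(10) = 29,  x(11) = 6,  x(12) = 40,  x(13) = 3,  x(14) = 28,  x(15) = 2,  x(16) = 24,  x(17) = 33,  x(18) = 7,  x(19) = 12,  x(20) = 17,  x(21) = 5,  x(22) = 36,  x(23) = 34,  x(24) = 11,  x(25) = 28,  x(26) = 34,  x(27) = 26,  x(28) = 26,  x(29) = 41,  x(30) = 39,  x(31) = 46,  x(32) = 12,  x(33) = 32,  x(34) = 3,  x(35) = 43,  x(36) = 0,  x(37) = 31,  x(38) = 46,  x(39) = 27,  x(40) = 30,  x(41) = 10,  x(42) = 9,  x(43) = 20,  x(44) = 2,  x(45) = 39,  x(46) = 31,  x(47) = 14.
Since (x(46), x(47)) = (x(0), x(1)) = (31, 14) (two consecutive terms determine the rest), the sequence is periodic with period 46.
So x(181) = x(0 + ((181-0) mod 46)) = x(43) = 20.

20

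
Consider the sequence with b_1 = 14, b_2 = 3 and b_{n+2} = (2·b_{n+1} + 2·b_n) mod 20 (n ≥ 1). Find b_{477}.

8

Listing terms: b_1 = 14,  b_2 = 3,  b_3 = 14,  b_4 = 14,  b_5 = 16,  b_6 = 0,  b_7 = 12,  b_8 = 4,  b_9 = 12,  b_{10} = 12,  b_{11} = 8,  b_{12} = 0,  b_{13} = 16,  b_{14} = 12,  b_{15} = 16,  b_{16} = 16,  b_{17} = 4,  b_{18} = 0,  b_{19} = 8,  b_{20} = 16,  b_{21} = 8,  b_{22} = 8,  b_{23} = 12,  b_{24} = 0,  b_{25} = 4,  b_{26} = 8,  b_{27} = 4,  b_{28} = 4,  b_{29} = 16,  b_{30} = 0.
Since (b_{29}, b_{30}) = (b_5, b_6) = (16, 0) (two consecutive terms determine the rest), the sequence is eventually periodic: after a pre-period of length 4 it cycles with period 24.
For n ≥ 5, b_n depends only on (n - 5) mod 24. (477 - 5) mod 24 = 16, so b_{477} = b_{21} = 8.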